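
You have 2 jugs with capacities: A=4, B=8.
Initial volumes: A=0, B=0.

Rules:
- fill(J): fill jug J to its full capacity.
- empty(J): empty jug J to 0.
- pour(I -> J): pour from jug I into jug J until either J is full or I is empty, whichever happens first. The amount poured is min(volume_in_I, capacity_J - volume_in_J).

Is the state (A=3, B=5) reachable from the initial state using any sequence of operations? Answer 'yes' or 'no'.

Answer: no

Derivation:
BFS explored all 6 reachable states.
Reachable set includes: (0,0), (0,4), (0,8), (4,0), (4,4), (4,8)
Target (A=3, B=5) not in reachable set → no.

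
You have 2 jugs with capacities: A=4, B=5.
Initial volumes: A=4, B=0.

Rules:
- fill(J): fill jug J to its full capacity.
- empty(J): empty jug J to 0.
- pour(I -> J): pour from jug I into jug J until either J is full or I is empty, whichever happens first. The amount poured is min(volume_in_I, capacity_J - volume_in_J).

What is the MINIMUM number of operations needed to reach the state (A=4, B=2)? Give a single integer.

BFS from (A=4, B=0). One shortest path:
  1. empty(A) -> (A=0 B=0)
  2. fill(B) -> (A=0 B=5)
  3. pour(B -> A) -> (A=4 B=1)
  4. empty(A) -> (A=0 B=1)
  5. pour(B -> A) -> (A=1 B=0)
  6. fill(B) -> (A=1 B=5)
  7. pour(B -> A) -> (A=4 B=2)
Reached target in 7 moves.

Answer: 7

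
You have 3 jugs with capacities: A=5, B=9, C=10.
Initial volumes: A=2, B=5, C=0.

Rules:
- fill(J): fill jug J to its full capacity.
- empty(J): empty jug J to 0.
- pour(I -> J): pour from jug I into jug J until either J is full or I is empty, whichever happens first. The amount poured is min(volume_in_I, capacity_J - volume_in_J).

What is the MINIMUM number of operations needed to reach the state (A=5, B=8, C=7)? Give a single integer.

BFS from (A=2, B=5, C=0). One shortest path:
  1. fill(B) -> (A=2 B=9 C=0)
  2. pour(B -> C) -> (A=2 B=0 C=9)
  3. fill(B) -> (A=2 B=9 C=9)
  4. pour(B -> C) -> (A=2 B=8 C=10)
  5. pour(C -> A) -> (A=5 B=8 C=7)
Reached target in 5 moves.

Answer: 5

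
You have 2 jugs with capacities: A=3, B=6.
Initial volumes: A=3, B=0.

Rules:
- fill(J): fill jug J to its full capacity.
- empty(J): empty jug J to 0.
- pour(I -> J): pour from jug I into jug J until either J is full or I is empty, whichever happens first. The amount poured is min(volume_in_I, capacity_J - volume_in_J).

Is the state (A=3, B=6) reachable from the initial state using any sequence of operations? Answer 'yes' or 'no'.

BFS from (A=3, B=0):
  1. fill(B) -> (A=3 B=6)
Target reached → yes.

Answer: yes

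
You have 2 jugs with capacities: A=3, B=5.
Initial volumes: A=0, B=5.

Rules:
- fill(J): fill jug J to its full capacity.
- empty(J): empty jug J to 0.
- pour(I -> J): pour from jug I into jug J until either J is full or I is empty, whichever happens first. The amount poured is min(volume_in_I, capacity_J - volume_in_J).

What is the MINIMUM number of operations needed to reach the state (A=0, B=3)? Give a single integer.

BFS from (A=0, B=5). One shortest path:
  1. fill(A) -> (A=3 B=5)
  2. empty(B) -> (A=3 B=0)
  3. pour(A -> B) -> (A=0 B=3)
Reached target in 3 moves.

Answer: 3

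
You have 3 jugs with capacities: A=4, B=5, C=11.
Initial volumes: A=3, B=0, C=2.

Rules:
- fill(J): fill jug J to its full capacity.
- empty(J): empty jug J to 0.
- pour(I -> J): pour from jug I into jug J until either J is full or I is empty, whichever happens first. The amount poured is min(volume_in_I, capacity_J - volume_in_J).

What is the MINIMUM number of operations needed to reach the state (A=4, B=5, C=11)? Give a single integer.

BFS from (A=3, B=0, C=2). One shortest path:
  1. fill(A) -> (A=4 B=0 C=2)
  2. fill(B) -> (A=4 B=5 C=2)
  3. fill(C) -> (A=4 B=5 C=11)
Reached target in 3 moves.

Answer: 3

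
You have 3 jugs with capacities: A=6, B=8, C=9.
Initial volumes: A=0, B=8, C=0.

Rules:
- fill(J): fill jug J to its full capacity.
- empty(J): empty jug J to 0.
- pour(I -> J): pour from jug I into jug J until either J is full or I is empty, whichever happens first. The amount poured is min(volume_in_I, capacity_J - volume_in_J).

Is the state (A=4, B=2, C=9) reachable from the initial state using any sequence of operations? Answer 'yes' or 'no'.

BFS from (A=0, B=8, C=0):
  1. fill(A) -> (A=6 B=8 C=0)
  2. empty(B) -> (A=6 B=0 C=0)
  3. fill(C) -> (A=6 B=0 C=9)
  4. pour(A -> B) -> (A=0 B=6 C=9)
  5. pour(C -> A) -> (A=6 B=6 C=3)
  6. pour(A -> B) -> (A=4 B=8 C=3)
  7. pour(B -> C) -> (A=4 B=2 C=9)
Target reached → yes.

Answer: yes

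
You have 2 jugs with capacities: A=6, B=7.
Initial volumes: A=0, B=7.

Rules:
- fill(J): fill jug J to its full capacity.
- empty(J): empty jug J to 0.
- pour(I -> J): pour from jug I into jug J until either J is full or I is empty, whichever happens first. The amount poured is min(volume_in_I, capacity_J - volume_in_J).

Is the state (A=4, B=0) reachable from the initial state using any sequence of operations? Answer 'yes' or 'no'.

Answer: yes

Derivation:
BFS from (A=0, B=7):
  1. fill(A) -> (A=6 B=7)
  2. empty(B) -> (A=6 B=0)
  3. pour(A -> B) -> (A=0 B=6)
  4. fill(A) -> (A=6 B=6)
  5. pour(A -> B) -> (A=5 B=7)
  6. empty(B) -> (A=5 B=0)
  7. pour(A -> B) -> (A=0 B=5)
  8. fill(A) -> (A=6 B=5)
  9. pour(A -> B) -> (A=4 B=7)
  10. empty(B) -> (A=4 B=0)
Target reached → yes.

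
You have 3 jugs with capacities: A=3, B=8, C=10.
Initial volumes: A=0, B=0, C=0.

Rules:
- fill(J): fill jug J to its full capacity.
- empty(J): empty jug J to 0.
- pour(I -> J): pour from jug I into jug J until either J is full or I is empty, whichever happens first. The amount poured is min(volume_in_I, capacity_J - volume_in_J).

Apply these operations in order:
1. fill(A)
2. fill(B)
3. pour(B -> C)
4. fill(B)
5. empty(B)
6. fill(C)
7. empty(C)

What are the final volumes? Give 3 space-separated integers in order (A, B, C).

Answer: 3 0 0

Derivation:
Step 1: fill(A) -> (A=3 B=0 C=0)
Step 2: fill(B) -> (A=3 B=8 C=0)
Step 3: pour(B -> C) -> (A=3 B=0 C=8)
Step 4: fill(B) -> (A=3 B=8 C=8)
Step 5: empty(B) -> (A=3 B=0 C=8)
Step 6: fill(C) -> (A=3 B=0 C=10)
Step 7: empty(C) -> (A=3 B=0 C=0)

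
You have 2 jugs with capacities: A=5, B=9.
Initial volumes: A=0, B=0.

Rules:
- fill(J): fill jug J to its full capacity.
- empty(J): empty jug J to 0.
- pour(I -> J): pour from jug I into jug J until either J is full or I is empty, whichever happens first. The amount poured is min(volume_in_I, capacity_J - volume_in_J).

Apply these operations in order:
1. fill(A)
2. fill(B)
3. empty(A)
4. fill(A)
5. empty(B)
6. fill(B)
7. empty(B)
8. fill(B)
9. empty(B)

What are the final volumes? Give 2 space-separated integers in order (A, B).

Answer: 5 0

Derivation:
Step 1: fill(A) -> (A=5 B=0)
Step 2: fill(B) -> (A=5 B=9)
Step 3: empty(A) -> (A=0 B=9)
Step 4: fill(A) -> (A=5 B=9)
Step 5: empty(B) -> (A=5 B=0)
Step 6: fill(B) -> (A=5 B=9)
Step 7: empty(B) -> (A=5 B=0)
Step 8: fill(B) -> (A=5 B=9)
Step 9: empty(B) -> (A=5 B=0)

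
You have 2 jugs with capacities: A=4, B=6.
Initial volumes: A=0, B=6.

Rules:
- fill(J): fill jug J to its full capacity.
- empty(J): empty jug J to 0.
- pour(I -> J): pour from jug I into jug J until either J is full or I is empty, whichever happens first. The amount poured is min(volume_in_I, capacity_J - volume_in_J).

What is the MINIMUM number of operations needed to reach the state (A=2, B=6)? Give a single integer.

Answer: 4

Derivation:
BFS from (A=0, B=6). One shortest path:
  1. pour(B -> A) -> (A=4 B=2)
  2. empty(A) -> (A=0 B=2)
  3. pour(B -> A) -> (A=2 B=0)
  4. fill(B) -> (A=2 B=6)
Reached target in 4 moves.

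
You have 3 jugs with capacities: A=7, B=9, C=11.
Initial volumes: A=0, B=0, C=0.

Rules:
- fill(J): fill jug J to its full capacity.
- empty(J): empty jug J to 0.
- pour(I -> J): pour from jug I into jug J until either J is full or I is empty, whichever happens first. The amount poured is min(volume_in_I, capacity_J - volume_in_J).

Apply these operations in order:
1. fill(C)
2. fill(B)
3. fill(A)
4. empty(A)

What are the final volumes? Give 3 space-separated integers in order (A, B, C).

Answer: 0 9 11

Derivation:
Step 1: fill(C) -> (A=0 B=0 C=11)
Step 2: fill(B) -> (A=0 B=9 C=11)
Step 3: fill(A) -> (A=7 B=9 C=11)
Step 4: empty(A) -> (A=0 B=9 C=11)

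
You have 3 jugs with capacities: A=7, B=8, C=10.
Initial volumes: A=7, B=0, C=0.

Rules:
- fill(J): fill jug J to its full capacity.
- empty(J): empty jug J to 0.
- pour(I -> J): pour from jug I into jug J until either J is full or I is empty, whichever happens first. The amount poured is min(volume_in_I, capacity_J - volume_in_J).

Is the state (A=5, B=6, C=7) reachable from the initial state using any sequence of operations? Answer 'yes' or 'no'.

Answer: no

Derivation:
BFS explored all 414 reachable states.
Reachable set includes: (0,0,0), (0,0,1), (0,0,2), (0,0,3), (0,0,4), (0,0,5), (0,0,6), (0,0,7), (0,0,8), (0,0,9), (0,0,10), (0,1,0) ...
Target (A=5, B=6, C=7) not in reachable set → no.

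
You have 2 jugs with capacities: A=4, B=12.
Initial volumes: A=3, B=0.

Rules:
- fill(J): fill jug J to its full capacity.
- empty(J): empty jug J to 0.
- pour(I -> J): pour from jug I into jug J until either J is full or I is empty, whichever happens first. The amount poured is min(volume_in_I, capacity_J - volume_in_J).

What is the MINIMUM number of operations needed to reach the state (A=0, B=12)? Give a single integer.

Answer: 2

Derivation:
BFS from (A=3, B=0). One shortest path:
  1. empty(A) -> (A=0 B=0)
  2. fill(B) -> (A=0 B=12)
Reached target in 2 moves.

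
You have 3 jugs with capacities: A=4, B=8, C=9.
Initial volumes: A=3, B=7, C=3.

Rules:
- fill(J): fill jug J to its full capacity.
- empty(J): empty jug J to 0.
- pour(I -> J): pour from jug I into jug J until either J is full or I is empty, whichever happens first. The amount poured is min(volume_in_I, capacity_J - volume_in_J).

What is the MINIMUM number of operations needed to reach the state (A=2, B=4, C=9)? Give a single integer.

BFS from (A=3, B=7, C=3). One shortest path:
  1. fill(A) -> (A=4 B=7 C=3)
  2. fill(B) -> (A=4 B=8 C=3)
  3. pour(A -> C) -> (A=0 B=8 C=7)
  4. pour(B -> A) -> (A=4 B=4 C=7)
  5. pour(A -> C) -> (A=2 B=4 C=9)
Reached target in 5 moves.

Answer: 5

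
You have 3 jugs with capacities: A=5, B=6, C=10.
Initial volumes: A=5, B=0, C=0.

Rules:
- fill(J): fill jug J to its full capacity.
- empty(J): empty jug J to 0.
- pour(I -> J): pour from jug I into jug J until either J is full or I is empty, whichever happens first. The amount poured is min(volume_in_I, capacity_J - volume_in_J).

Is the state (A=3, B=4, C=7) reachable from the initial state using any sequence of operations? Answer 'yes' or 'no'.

Answer: no

Derivation:
BFS explored all 282 reachable states.
Reachable set includes: (0,0,0), (0,0,1), (0,0,2), (0,0,3), (0,0,4), (0,0,5), (0,0,6), (0,0,7), (0,0,8), (0,0,9), (0,0,10), (0,1,0) ...
Target (A=3, B=4, C=7) not in reachable set → no.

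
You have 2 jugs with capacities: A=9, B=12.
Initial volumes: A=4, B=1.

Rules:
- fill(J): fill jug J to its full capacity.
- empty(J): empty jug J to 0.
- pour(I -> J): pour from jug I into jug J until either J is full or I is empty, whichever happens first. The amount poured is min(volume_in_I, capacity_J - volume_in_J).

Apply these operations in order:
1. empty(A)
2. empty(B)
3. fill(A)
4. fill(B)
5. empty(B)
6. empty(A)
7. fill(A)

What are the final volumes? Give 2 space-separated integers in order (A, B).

Answer: 9 0

Derivation:
Step 1: empty(A) -> (A=0 B=1)
Step 2: empty(B) -> (A=0 B=0)
Step 3: fill(A) -> (A=9 B=0)
Step 4: fill(B) -> (A=9 B=12)
Step 5: empty(B) -> (A=9 B=0)
Step 6: empty(A) -> (A=0 B=0)
Step 7: fill(A) -> (A=9 B=0)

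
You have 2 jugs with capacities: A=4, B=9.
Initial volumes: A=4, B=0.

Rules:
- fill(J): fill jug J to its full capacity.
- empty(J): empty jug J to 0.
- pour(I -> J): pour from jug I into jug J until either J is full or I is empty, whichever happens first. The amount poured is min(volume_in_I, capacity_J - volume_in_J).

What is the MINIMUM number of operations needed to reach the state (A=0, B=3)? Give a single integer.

Answer: 7

Derivation:
BFS from (A=4, B=0). One shortest path:
  1. pour(A -> B) -> (A=0 B=4)
  2. fill(A) -> (A=4 B=4)
  3. pour(A -> B) -> (A=0 B=8)
  4. fill(A) -> (A=4 B=8)
  5. pour(A -> B) -> (A=3 B=9)
  6. empty(B) -> (A=3 B=0)
  7. pour(A -> B) -> (A=0 B=3)
Reached target in 7 moves.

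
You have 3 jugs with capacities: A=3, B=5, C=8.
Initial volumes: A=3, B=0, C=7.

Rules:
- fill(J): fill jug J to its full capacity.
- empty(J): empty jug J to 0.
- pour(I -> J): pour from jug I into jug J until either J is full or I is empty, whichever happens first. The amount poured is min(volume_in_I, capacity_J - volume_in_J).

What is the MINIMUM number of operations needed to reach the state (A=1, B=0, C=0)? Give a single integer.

Answer: 5

Derivation:
BFS from (A=3, B=0, C=7). One shortest path:
  1. empty(C) -> (A=3 B=0 C=0)
  2. pour(A -> B) -> (A=0 B=3 C=0)
  3. fill(A) -> (A=3 B=3 C=0)
  4. pour(A -> B) -> (A=1 B=5 C=0)
  5. empty(B) -> (A=1 B=0 C=0)
Reached target in 5 moves.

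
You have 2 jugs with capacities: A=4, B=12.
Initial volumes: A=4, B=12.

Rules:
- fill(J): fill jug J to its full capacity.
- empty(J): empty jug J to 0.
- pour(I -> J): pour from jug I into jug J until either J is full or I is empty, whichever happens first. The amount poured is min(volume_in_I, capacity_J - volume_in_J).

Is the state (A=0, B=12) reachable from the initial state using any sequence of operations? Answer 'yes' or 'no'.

Answer: yes

Derivation:
BFS from (A=4, B=12):
  1. empty(A) -> (A=0 B=12)
Target reached → yes.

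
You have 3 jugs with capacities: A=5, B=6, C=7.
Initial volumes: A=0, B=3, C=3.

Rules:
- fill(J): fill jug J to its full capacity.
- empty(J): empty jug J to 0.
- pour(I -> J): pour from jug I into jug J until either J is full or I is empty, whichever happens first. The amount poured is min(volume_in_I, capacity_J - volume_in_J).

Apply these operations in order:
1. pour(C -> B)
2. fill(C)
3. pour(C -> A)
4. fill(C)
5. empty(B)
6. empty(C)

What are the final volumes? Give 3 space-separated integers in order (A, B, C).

Answer: 5 0 0

Derivation:
Step 1: pour(C -> B) -> (A=0 B=6 C=0)
Step 2: fill(C) -> (A=0 B=6 C=7)
Step 3: pour(C -> A) -> (A=5 B=6 C=2)
Step 4: fill(C) -> (A=5 B=6 C=7)
Step 5: empty(B) -> (A=5 B=0 C=7)
Step 6: empty(C) -> (A=5 B=0 C=0)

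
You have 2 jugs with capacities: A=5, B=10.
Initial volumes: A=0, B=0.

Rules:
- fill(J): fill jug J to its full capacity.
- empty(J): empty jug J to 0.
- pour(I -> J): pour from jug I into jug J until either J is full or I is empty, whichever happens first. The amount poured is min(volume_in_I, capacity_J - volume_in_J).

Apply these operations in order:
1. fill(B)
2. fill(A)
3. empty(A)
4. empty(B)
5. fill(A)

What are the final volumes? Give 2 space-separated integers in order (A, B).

Step 1: fill(B) -> (A=0 B=10)
Step 2: fill(A) -> (A=5 B=10)
Step 3: empty(A) -> (A=0 B=10)
Step 4: empty(B) -> (A=0 B=0)
Step 5: fill(A) -> (A=5 B=0)

Answer: 5 0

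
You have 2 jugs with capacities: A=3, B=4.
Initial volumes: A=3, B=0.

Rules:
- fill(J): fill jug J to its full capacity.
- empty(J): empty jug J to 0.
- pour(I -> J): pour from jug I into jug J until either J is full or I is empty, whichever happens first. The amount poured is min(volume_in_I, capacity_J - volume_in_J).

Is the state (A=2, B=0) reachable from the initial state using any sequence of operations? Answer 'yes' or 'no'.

BFS from (A=3, B=0):
  1. pour(A -> B) -> (A=0 B=3)
  2. fill(A) -> (A=3 B=3)
  3. pour(A -> B) -> (A=2 B=4)
  4. empty(B) -> (A=2 B=0)
Target reached → yes.

Answer: yes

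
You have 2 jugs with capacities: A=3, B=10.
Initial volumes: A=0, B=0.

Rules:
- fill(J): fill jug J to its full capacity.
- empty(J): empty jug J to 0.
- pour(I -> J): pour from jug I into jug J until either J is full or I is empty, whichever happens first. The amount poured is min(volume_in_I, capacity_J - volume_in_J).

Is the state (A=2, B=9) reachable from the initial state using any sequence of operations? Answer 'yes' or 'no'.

BFS explored all 26 reachable states.
Reachable set includes: (0,0), (0,1), (0,2), (0,3), (0,4), (0,5), (0,6), (0,7), (0,8), (0,9), (0,10), (1,0) ...
Target (A=2, B=9) not in reachable set → no.

Answer: no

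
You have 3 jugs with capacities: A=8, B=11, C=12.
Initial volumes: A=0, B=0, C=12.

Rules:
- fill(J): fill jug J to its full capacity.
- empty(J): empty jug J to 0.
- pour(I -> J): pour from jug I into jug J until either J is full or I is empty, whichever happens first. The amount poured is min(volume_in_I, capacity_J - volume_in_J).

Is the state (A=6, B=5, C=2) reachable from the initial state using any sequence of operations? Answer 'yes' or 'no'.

Answer: no

Derivation:
BFS explored all 634 reachable states.
Reachable set includes: (0,0,0), (0,0,1), (0,0,2), (0,0,3), (0,0,4), (0,0,5), (0,0,6), (0,0,7), (0,0,8), (0,0,9), (0,0,10), (0,0,11) ...
Target (A=6, B=5, C=2) not in reachable set → no.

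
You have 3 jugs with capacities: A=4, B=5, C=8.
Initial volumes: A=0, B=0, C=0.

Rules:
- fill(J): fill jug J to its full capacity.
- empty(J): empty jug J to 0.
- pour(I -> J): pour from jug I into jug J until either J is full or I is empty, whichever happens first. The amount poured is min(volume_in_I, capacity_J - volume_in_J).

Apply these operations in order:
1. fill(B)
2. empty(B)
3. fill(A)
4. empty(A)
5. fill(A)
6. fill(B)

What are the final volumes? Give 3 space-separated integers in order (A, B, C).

Answer: 4 5 0

Derivation:
Step 1: fill(B) -> (A=0 B=5 C=0)
Step 2: empty(B) -> (A=0 B=0 C=0)
Step 3: fill(A) -> (A=4 B=0 C=0)
Step 4: empty(A) -> (A=0 B=0 C=0)
Step 5: fill(A) -> (A=4 B=0 C=0)
Step 6: fill(B) -> (A=4 B=5 C=0)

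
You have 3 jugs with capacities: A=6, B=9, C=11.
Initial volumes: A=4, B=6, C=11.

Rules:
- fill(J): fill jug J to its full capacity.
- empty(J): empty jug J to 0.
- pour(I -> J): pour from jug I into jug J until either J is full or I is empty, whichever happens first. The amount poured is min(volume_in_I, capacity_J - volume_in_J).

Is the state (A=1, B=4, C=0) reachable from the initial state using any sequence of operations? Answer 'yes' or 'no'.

BFS from (A=4, B=6, C=11):
  1. empty(C) -> (A=4 B=6 C=0)
  2. pour(B -> A) -> (A=6 B=4 C=0)
  3. pour(A -> C) -> (A=0 B=4 C=6)
  4. fill(A) -> (A=6 B=4 C=6)
  5. pour(A -> C) -> (A=1 B=4 C=11)
  6. empty(C) -> (A=1 B=4 C=0)
Target reached → yes.

Answer: yes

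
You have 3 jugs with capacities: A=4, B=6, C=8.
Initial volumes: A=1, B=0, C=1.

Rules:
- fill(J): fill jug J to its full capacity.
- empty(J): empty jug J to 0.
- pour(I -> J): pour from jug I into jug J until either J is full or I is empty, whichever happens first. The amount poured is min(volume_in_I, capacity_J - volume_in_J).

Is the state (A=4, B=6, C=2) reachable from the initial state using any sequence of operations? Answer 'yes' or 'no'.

BFS from (A=1, B=0, C=1):
  1. fill(A) -> (A=4 B=0 C=1)
  2. fill(C) -> (A=4 B=0 C=8)
  3. pour(C -> B) -> (A=4 B=6 C=2)
Target reached → yes.

Answer: yes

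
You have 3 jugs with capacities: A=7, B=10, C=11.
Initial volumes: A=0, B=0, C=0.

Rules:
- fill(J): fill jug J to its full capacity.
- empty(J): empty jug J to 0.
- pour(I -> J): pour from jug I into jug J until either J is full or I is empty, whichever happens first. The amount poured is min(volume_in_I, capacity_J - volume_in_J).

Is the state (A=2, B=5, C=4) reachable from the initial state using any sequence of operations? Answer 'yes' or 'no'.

BFS explored all 516 reachable states.
Reachable set includes: (0,0,0), (0,0,1), (0,0,2), (0,0,3), (0,0,4), (0,0,5), (0,0,6), (0,0,7), (0,0,8), (0,0,9), (0,0,10), (0,0,11) ...
Target (A=2, B=5, C=4) not in reachable set → no.

Answer: no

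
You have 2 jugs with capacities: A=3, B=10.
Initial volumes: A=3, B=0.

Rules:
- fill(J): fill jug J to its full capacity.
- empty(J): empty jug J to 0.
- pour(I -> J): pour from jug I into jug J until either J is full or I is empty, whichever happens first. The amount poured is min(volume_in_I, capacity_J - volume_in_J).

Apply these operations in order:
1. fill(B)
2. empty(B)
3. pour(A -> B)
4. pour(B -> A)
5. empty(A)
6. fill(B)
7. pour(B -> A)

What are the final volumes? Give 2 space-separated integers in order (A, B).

Step 1: fill(B) -> (A=3 B=10)
Step 2: empty(B) -> (A=3 B=0)
Step 3: pour(A -> B) -> (A=0 B=3)
Step 4: pour(B -> A) -> (A=3 B=0)
Step 5: empty(A) -> (A=0 B=0)
Step 6: fill(B) -> (A=0 B=10)
Step 7: pour(B -> A) -> (A=3 B=7)

Answer: 3 7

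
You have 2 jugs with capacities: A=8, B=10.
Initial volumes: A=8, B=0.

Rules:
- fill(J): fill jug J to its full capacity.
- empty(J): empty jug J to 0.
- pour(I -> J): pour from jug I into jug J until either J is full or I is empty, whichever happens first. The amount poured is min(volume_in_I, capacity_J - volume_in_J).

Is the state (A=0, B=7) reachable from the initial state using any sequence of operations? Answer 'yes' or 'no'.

Answer: no

Derivation:
BFS explored all 18 reachable states.
Reachable set includes: (0,0), (0,2), (0,4), (0,6), (0,8), (0,10), (2,0), (2,10), (4,0), (4,10), (6,0), (6,10) ...
Target (A=0, B=7) not in reachable set → no.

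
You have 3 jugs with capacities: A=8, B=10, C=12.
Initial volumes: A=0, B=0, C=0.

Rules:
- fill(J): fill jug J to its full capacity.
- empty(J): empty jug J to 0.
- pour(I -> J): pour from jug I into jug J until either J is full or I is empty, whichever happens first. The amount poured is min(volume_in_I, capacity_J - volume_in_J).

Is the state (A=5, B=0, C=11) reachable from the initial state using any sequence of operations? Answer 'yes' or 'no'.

Answer: no

Derivation:
BFS explored all 150 reachable states.
Reachable set includes: (0,0,0), (0,0,2), (0,0,4), (0,0,6), (0,0,8), (0,0,10), (0,0,12), (0,2,0), (0,2,2), (0,2,4), (0,2,6), (0,2,8) ...
Target (A=5, B=0, C=11) not in reachable set → no.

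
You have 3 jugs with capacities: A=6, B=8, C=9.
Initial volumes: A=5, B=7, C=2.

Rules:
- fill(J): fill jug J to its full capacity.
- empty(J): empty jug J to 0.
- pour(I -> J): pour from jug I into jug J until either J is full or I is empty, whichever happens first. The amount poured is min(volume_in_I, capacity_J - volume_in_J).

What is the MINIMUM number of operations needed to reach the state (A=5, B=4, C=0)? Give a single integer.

BFS from (A=5, B=7, C=2). One shortest path:
  1. empty(C) -> (A=5 B=7 C=0)
  2. pour(A -> C) -> (A=0 B=7 C=5)
  3. fill(A) -> (A=6 B=7 C=5)
  4. pour(A -> B) -> (A=5 B=8 C=5)
  5. pour(B -> C) -> (A=5 B=4 C=9)
  6. empty(C) -> (A=5 B=4 C=0)
Reached target in 6 moves.

Answer: 6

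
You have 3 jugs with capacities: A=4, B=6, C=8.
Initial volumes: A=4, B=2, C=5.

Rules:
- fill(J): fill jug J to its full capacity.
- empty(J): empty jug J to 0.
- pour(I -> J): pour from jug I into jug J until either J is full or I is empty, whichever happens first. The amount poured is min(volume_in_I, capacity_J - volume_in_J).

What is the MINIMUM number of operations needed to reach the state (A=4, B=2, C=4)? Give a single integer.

BFS from (A=4, B=2, C=5). One shortest path:
  1. empty(A) -> (A=0 B=2 C=5)
  2. fill(C) -> (A=0 B=2 C=8)
  3. pour(C -> A) -> (A=4 B=2 C=4)
Reached target in 3 moves.

Answer: 3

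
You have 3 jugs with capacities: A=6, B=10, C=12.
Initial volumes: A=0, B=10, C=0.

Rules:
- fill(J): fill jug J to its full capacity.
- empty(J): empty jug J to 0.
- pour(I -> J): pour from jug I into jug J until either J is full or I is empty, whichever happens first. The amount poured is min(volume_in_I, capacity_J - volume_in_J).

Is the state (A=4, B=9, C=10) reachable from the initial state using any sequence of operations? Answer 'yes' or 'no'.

BFS explored all 128 reachable states.
Reachable set includes: (0,0,0), (0,0,2), (0,0,4), (0,0,6), (0,0,8), (0,0,10), (0,0,12), (0,2,0), (0,2,2), (0,2,4), (0,2,6), (0,2,8) ...
Target (A=4, B=9, C=10) not in reachable set → no.

Answer: no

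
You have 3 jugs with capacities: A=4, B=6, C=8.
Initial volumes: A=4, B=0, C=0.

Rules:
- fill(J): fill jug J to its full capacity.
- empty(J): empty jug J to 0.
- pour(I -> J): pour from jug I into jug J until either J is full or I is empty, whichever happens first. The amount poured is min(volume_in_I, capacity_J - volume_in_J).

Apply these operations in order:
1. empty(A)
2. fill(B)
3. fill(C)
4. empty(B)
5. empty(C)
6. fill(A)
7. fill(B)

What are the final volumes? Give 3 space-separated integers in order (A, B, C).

Step 1: empty(A) -> (A=0 B=0 C=0)
Step 2: fill(B) -> (A=0 B=6 C=0)
Step 3: fill(C) -> (A=0 B=6 C=8)
Step 4: empty(B) -> (A=0 B=0 C=8)
Step 5: empty(C) -> (A=0 B=0 C=0)
Step 6: fill(A) -> (A=4 B=0 C=0)
Step 7: fill(B) -> (A=4 B=6 C=0)

Answer: 4 6 0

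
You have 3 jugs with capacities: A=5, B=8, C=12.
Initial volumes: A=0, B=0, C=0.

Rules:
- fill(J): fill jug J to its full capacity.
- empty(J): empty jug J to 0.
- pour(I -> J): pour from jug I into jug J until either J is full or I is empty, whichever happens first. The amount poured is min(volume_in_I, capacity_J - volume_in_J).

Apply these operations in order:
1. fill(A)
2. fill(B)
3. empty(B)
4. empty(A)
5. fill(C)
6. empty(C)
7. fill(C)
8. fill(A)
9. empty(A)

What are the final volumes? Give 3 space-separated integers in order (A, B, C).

Step 1: fill(A) -> (A=5 B=0 C=0)
Step 2: fill(B) -> (A=5 B=8 C=0)
Step 3: empty(B) -> (A=5 B=0 C=0)
Step 4: empty(A) -> (A=0 B=0 C=0)
Step 5: fill(C) -> (A=0 B=0 C=12)
Step 6: empty(C) -> (A=0 B=0 C=0)
Step 7: fill(C) -> (A=0 B=0 C=12)
Step 8: fill(A) -> (A=5 B=0 C=12)
Step 9: empty(A) -> (A=0 B=0 C=12)

Answer: 0 0 12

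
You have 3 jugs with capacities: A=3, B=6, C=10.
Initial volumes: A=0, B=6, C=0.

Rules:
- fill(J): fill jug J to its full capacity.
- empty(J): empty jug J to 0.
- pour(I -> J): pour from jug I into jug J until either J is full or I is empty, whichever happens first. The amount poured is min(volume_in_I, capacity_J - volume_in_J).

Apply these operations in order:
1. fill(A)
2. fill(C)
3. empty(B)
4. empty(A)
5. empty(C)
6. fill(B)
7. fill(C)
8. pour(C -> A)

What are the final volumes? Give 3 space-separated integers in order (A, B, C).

Answer: 3 6 7

Derivation:
Step 1: fill(A) -> (A=3 B=6 C=0)
Step 2: fill(C) -> (A=3 B=6 C=10)
Step 3: empty(B) -> (A=3 B=0 C=10)
Step 4: empty(A) -> (A=0 B=0 C=10)
Step 5: empty(C) -> (A=0 B=0 C=0)
Step 6: fill(B) -> (A=0 B=6 C=0)
Step 7: fill(C) -> (A=0 B=6 C=10)
Step 8: pour(C -> A) -> (A=3 B=6 C=7)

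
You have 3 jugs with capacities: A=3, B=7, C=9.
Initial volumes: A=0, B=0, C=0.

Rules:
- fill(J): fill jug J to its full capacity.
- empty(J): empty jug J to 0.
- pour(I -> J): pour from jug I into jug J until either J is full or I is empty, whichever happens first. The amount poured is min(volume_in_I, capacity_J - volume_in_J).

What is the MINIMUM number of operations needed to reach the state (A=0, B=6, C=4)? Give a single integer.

Answer: 6

Derivation:
BFS from (A=0, B=0, C=0). One shortest path:
  1. fill(A) -> (A=3 B=0 C=0)
  2. fill(B) -> (A=3 B=7 C=0)
  3. pour(B -> C) -> (A=3 B=0 C=7)
  4. pour(A -> B) -> (A=0 B=3 C=7)
  5. pour(C -> A) -> (A=3 B=3 C=4)
  6. pour(A -> B) -> (A=0 B=6 C=4)
Reached target in 6 moves.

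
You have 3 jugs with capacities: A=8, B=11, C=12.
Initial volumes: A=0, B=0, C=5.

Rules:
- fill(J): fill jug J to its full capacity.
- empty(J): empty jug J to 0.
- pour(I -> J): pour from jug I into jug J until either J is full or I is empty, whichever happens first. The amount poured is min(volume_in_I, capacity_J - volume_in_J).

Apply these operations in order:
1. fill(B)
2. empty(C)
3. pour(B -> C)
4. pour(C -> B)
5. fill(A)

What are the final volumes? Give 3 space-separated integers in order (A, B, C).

Answer: 8 11 0

Derivation:
Step 1: fill(B) -> (A=0 B=11 C=5)
Step 2: empty(C) -> (A=0 B=11 C=0)
Step 3: pour(B -> C) -> (A=0 B=0 C=11)
Step 4: pour(C -> B) -> (A=0 B=11 C=0)
Step 5: fill(A) -> (A=8 B=11 C=0)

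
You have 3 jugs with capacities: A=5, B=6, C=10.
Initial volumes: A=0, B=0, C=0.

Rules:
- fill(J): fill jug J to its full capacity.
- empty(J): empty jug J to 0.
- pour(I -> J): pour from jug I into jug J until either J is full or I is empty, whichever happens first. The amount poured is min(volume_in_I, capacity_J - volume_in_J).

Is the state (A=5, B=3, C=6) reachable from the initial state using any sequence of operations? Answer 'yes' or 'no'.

Answer: yes

Derivation:
BFS from (A=0, B=0, C=0):
  1. fill(A) -> (A=5 B=0 C=0)
  2. fill(C) -> (A=5 B=0 C=10)
  3. pour(C -> B) -> (A=5 B=6 C=4)
  4. empty(B) -> (A=5 B=0 C=4)
  5. pour(C -> B) -> (A=5 B=4 C=0)
  6. pour(A -> B) -> (A=3 B=6 C=0)
  7. pour(B -> C) -> (A=3 B=0 C=6)
  8. pour(A -> B) -> (A=0 B=3 C=6)
  9. fill(A) -> (A=5 B=3 C=6)
Target reached → yes.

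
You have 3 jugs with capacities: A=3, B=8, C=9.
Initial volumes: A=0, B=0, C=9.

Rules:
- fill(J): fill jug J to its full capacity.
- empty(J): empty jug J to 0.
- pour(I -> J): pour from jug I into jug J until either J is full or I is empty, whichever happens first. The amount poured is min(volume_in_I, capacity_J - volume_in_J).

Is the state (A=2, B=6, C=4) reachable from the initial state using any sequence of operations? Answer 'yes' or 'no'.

Answer: no

Derivation:
BFS explored all 248 reachable states.
Reachable set includes: (0,0,0), (0,0,1), (0,0,2), (0,0,3), (0,0,4), (0,0,5), (0,0,6), (0,0,7), (0,0,8), (0,0,9), (0,1,0), (0,1,1) ...
Target (A=2, B=6, C=4) not in reachable set → no.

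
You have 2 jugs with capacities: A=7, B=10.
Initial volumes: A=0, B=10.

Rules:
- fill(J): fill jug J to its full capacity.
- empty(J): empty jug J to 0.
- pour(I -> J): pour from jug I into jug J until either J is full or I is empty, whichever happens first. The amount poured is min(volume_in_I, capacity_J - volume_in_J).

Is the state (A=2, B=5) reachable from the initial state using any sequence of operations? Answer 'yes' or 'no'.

Answer: no

Derivation:
BFS explored all 34 reachable states.
Reachable set includes: (0,0), (0,1), (0,2), (0,3), (0,4), (0,5), (0,6), (0,7), (0,8), (0,9), (0,10), (1,0) ...
Target (A=2, B=5) not in reachable set → no.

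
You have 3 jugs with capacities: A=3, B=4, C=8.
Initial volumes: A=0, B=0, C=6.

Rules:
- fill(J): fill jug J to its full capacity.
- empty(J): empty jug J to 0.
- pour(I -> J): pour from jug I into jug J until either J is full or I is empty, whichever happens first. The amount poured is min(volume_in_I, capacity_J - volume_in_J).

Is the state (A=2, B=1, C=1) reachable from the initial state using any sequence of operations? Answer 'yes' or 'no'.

BFS explored all 138 reachable states.
Reachable set includes: (0,0,0), (0,0,1), (0,0,2), (0,0,3), (0,0,4), (0,0,5), (0,0,6), (0,0,7), (0,0,8), (0,1,0), (0,1,1), (0,1,2) ...
Target (A=2, B=1, C=1) not in reachable set → no.

Answer: no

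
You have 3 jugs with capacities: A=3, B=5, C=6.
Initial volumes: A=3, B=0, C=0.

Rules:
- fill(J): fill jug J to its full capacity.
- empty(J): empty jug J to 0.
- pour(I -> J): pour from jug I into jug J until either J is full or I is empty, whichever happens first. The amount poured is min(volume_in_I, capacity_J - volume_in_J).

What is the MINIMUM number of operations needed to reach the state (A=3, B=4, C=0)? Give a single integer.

Answer: 5

Derivation:
BFS from (A=3, B=0, C=0). One shortest path:
  1. fill(B) -> (A=3 B=5 C=0)
  2. pour(B -> C) -> (A=3 B=0 C=5)
  3. fill(B) -> (A=3 B=5 C=5)
  4. pour(B -> C) -> (A=3 B=4 C=6)
  5. empty(C) -> (A=3 B=4 C=0)
Reached target in 5 moves.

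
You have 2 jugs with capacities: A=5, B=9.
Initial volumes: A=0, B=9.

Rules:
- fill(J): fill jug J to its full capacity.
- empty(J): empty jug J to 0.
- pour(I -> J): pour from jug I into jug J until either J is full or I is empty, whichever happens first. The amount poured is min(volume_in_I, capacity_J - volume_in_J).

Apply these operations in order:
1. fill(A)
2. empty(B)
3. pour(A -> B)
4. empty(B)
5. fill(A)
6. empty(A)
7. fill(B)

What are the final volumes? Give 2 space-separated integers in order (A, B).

Answer: 0 9

Derivation:
Step 1: fill(A) -> (A=5 B=9)
Step 2: empty(B) -> (A=5 B=0)
Step 3: pour(A -> B) -> (A=0 B=5)
Step 4: empty(B) -> (A=0 B=0)
Step 5: fill(A) -> (A=5 B=0)
Step 6: empty(A) -> (A=0 B=0)
Step 7: fill(B) -> (A=0 B=9)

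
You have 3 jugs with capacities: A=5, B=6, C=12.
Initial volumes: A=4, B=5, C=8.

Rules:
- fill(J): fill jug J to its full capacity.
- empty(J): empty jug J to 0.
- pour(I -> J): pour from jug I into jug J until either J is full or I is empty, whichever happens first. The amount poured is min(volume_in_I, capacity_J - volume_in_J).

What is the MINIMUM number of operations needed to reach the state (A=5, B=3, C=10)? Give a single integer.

BFS from (A=4, B=5, C=8). One shortest path:
  1. pour(A -> B) -> (A=3 B=6 C=8)
  2. pour(B -> C) -> (A=3 B=2 C=12)
  3. pour(C -> A) -> (A=5 B=2 C=10)
  4. empty(A) -> (A=0 B=2 C=10)
  5. pour(B -> A) -> (A=2 B=0 C=10)
  6. fill(B) -> (A=2 B=6 C=10)
  7. pour(B -> A) -> (A=5 B=3 C=10)
Reached target in 7 moves.

Answer: 7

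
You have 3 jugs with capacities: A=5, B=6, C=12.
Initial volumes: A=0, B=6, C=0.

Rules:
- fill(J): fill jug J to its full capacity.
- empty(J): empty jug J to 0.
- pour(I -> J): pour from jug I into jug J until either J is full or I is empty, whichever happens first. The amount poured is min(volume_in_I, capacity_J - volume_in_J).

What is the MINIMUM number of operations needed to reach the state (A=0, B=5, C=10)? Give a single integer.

Answer: 7

Derivation:
BFS from (A=0, B=6, C=0). One shortest path:
  1. fill(A) -> (A=5 B=6 C=0)
  2. empty(B) -> (A=5 B=0 C=0)
  3. pour(A -> B) -> (A=0 B=5 C=0)
  4. fill(A) -> (A=5 B=5 C=0)
  5. pour(A -> C) -> (A=0 B=5 C=5)
  6. fill(A) -> (A=5 B=5 C=5)
  7. pour(A -> C) -> (A=0 B=5 C=10)
Reached target in 7 moves.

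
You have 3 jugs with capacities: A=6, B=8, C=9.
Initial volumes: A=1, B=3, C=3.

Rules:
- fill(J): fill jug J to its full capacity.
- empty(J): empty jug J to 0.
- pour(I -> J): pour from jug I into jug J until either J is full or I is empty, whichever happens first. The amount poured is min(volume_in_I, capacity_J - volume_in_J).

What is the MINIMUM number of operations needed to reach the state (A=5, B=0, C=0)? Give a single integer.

BFS from (A=1, B=3, C=3). One shortest path:
  1. fill(C) -> (A=1 B=3 C=9)
  2. pour(C -> B) -> (A=1 B=8 C=4)
  3. empty(B) -> (A=1 B=0 C=4)
  4. pour(C -> A) -> (A=5 B=0 C=0)
Reached target in 4 moves.

Answer: 4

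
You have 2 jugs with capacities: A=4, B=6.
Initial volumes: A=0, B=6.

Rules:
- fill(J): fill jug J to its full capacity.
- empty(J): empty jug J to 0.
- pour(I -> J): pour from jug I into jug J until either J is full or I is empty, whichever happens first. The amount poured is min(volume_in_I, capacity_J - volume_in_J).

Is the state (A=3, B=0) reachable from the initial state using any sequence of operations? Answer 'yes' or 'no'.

BFS explored all 10 reachable states.
Reachable set includes: (0,0), (0,2), (0,4), (0,6), (2,0), (2,6), (4,0), (4,2), (4,4), (4,6)
Target (A=3, B=0) not in reachable set → no.

Answer: no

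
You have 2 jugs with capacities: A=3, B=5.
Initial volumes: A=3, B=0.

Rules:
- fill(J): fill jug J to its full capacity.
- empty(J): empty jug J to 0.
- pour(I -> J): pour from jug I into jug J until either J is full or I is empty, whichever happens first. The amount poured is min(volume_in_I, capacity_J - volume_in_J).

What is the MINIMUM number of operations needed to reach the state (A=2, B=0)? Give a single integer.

Answer: 5

Derivation:
BFS from (A=3, B=0). One shortest path:
  1. empty(A) -> (A=0 B=0)
  2. fill(B) -> (A=0 B=5)
  3. pour(B -> A) -> (A=3 B=2)
  4. empty(A) -> (A=0 B=2)
  5. pour(B -> A) -> (A=2 B=0)
Reached target in 5 moves.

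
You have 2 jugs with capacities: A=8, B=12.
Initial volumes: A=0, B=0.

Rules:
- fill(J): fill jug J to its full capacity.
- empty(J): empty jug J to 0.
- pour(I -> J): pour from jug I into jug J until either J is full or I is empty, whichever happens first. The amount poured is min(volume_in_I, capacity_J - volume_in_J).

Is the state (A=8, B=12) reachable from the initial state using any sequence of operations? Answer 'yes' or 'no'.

BFS from (A=0, B=0):
  1. fill(A) -> (A=8 B=0)
  2. fill(B) -> (A=8 B=12)
Target reached → yes.

Answer: yes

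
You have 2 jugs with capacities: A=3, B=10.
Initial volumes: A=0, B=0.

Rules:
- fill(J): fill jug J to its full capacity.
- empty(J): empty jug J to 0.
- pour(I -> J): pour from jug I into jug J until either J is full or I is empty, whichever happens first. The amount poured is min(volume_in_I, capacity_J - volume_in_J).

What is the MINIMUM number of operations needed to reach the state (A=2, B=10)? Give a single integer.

Answer: 8

Derivation:
BFS from (A=0, B=0). One shortest path:
  1. fill(A) -> (A=3 B=0)
  2. pour(A -> B) -> (A=0 B=3)
  3. fill(A) -> (A=3 B=3)
  4. pour(A -> B) -> (A=0 B=6)
  5. fill(A) -> (A=3 B=6)
  6. pour(A -> B) -> (A=0 B=9)
  7. fill(A) -> (A=3 B=9)
  8. pour(A -> B) -> (A=2 B=10)
Reached target in 8 moves.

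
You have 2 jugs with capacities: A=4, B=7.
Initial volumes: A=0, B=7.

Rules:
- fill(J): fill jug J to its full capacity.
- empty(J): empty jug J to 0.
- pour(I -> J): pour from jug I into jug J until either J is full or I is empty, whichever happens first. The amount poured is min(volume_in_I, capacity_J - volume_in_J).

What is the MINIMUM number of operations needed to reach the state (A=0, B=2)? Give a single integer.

BFS from (A=0, B=7). One shortest path:
  1. pour(B -> A) -> (A=4 B=3)
  2. empty(A) -> (A=0 B=3)
  3. pour(B -> A) -> (A=3 B=0)
  4. fill(B) -> (A=3 B=7)
  5. pour(B -> A) -> (A=4 B=6)
  6. empty(A) -> (A=0 B=6)
  7. pour(B -> A) -> (A=4 B=2)
  8. empty(A) -> (A=0 B=2)
Reached target in 8 moves.

Answer: 8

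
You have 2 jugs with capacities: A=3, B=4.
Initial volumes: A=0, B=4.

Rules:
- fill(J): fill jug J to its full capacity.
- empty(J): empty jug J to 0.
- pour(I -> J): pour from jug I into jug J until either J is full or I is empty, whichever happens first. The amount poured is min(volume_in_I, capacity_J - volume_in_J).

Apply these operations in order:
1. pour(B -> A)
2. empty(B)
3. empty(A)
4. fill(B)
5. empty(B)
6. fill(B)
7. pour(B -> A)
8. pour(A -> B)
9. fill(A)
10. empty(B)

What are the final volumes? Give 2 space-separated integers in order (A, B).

Step 1: pour(B -> A) -> (A=3 B=1)
Step 2: empty(B) -> (A=3 B=0)
Step 3: empty(A) -> (A=0 B=0)
Step 4: fill(B) -> (A=0 B=4)
Step 5: empty(B) -> (A=0 B=0)
Step 6: fill(B) -> (A=0 B=4)
Step 7: pour(B -> A) -> (A=3 B=1)
Step 8: pour(A -> B) -> (A=0 B=4)
Step 9: fill(A) -> (A=3 B=4)
Step 10: empty(B) -> (A=3 B=0)

Answer: 3 0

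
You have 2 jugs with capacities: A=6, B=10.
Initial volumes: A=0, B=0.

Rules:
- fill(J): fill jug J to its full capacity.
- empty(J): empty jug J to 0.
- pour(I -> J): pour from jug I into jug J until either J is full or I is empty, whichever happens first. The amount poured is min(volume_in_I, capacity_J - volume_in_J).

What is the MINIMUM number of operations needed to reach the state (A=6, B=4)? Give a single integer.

BFS from (A=0, B=0). One shortest path:
  1. fill(B) -> (A=0 B=10)
  2. pour(B -> A) -> (A=6 B=4)
Reached target in 2 moves.

Answer: 2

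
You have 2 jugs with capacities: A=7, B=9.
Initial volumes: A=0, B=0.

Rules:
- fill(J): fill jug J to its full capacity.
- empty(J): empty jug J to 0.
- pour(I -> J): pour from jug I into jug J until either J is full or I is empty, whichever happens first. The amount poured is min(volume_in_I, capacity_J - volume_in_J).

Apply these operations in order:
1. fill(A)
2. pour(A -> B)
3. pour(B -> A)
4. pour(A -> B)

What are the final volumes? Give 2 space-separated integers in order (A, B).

Answer: 0 7

Derivation:
Step 1: fill(A) -> (A=7 B=0)
Step 2: pour(A -> B) -> (A=0 B=7)
Step 3: pour(B -> A) -> (A=7 B=0)
Step 4: pour(A -> B) -> (A=0 B=7)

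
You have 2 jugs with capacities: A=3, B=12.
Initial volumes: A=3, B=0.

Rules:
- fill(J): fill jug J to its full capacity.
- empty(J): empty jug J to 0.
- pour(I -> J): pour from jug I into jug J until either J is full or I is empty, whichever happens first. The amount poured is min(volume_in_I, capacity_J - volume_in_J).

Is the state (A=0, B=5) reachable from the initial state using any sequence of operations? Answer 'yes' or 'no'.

Answer: no

Derivation:
BFS explored all 10 reachable states.
Reachable set includes: (0,0), (0,3), (0,6), (0,9), (0,12), (3,0), (3,3), (3,6), (3,9), (3,12)
Target (A=0, B=5) not in reachable set → no.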